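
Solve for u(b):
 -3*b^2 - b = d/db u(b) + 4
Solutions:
 u(b) = C1 - b^3 - b^2/2 - 4*b


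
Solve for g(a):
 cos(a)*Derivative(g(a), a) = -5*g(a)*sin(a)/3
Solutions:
 g(a) = C1*cos(a)^(5/3)


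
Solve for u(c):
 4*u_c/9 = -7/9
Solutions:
 u(c) = C1 - 7*c/4


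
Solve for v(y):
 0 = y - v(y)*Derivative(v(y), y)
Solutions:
 v(y) = -sqrt(C1 + y^2)
 v(y) = sqrt(C1 + y^2)


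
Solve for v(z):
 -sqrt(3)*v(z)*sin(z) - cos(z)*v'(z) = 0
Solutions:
 v(z) = C1*cos(z)^(sqrt(3))


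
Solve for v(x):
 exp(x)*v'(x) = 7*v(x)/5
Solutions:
 v(x) = C1*exp(-7*exp(-x)/5)


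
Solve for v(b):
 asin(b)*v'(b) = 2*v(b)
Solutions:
 v(b) = C1*exp(2*Integral(1/asin(b), b))


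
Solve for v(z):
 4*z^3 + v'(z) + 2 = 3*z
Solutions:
 v(z) = C1 - z^4 + 3*z^2/2 - 2*z


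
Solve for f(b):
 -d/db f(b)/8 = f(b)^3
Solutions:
 f(b) = -sqrt(2)*sqrt(-1/(C1 - 8*b))/2
 f(b) = sqrt(2)*sqrt(-1/(C1 - 8*b))/2


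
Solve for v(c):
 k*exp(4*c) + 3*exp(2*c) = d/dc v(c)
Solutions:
 v(c) = C1 + k*exp(4*c)/4 + 3*exp(2*c)/2


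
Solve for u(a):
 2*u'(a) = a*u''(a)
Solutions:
 u(a) = C1 + C2*a^3


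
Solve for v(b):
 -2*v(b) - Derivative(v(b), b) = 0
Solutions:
 v(b) = C1*exp(-2*b)


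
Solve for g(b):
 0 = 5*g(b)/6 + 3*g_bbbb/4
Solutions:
 g(b) = (C1*sin(2^(3/4)*sqrt(3)*5^(1/4)*b/6) + C2*cos(2^(3/4)*sqrt(3)*5^(1/4)*b/6))*exp(-2^(3/4)*sqrt(3)*5^(1/4)*b/6) + (C3*sin(2^(3/4)*sqrt(3)*5^(1/4)*b/6) + C4*cos(2^(3/4)*sqrt(3)*5^(1/4)*b/6))*exp(2^(3/4)*sqrt(3)*5^(1/4)*b/6)


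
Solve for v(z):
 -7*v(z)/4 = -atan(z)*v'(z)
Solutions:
 v(z) = C1*exp(7*Integral(1/atan(z), z)/4)


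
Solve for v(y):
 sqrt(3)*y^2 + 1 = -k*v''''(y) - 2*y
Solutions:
 v(y) = C1 + C2*y + C3*y^2 + C4*y^3 - sqrt(3)*y^6/(360*k) - y^5/(60*k) - y^4/(24*k)


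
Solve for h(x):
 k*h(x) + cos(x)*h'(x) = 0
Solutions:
 h(x) = C1*exp(k*(log(sin(x) - 1) - log(sin(x) + 1))/2)


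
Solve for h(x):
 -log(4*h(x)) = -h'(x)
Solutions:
 -Integral(1/(log(_y) + 2*log(2)), (_y, h(x))) = C1 - x


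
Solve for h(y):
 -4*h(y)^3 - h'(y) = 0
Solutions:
 h(y) = -sqrt(2)*sqrt(-1/(C1 - 4*y))/2
 h(y) = sqrt(2)*sqrt(-1/(C1 - 4*y))/2


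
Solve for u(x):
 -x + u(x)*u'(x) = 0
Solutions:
 u(x) = -sqrt(C1 + x^2)
 u(x) = sqrt(C1 + x^2)


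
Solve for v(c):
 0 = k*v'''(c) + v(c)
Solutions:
 v(c) = C1*exp(c*(-1/k)^(1/3)) + C2*exp(c*(-1/k)^(1/3)*(-1 + sqrt(3)*I)/2) + C3*exp(-c*(-1/k)^(1/3)*(1 + sqrt(3)*I)/2)


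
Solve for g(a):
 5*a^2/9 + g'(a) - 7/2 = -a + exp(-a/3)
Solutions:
 g(a) = C1 - 5*a^3/27 - a^2/2 + 7*a/2 - 3*exp(-a/3)


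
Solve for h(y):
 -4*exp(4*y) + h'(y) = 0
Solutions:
 h(y) = C1 + exp(4*y)


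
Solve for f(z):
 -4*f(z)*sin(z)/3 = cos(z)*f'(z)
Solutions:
 f(z) = C1*cos(z)^(4/3)


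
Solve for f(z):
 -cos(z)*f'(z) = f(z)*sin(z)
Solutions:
 f(z) = C1*cos(z)


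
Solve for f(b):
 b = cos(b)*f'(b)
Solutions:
 f(b) = C1 + Integral(b/cos(b), b)


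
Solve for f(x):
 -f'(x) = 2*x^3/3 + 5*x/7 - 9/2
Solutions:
 f(x) = C1 - x^4/6 - 5*x^2/14 + 9*x/2


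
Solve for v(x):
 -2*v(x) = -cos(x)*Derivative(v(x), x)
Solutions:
 v(x) = C1*(sin(x) + 1)/(sin(x) - 1)


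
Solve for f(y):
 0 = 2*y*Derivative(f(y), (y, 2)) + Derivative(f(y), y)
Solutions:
 f(y) = C1 + C2*sqrt(y)


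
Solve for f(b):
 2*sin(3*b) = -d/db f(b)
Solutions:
 f(b) = C1 + 2*cos(3*b)/3


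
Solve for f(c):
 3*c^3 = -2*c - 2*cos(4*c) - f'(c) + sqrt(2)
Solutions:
 f(c) = C1 - 3*c^4/4 - c^2 + sqrt(2)*c - sin(4*c)/2


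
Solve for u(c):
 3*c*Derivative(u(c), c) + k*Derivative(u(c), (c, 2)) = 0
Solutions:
 u(c) = C1 + C2*sqrt(k)*erf(sqrt(6)*c*sqrt(1/k)/2)


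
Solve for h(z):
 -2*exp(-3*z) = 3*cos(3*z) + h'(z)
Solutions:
 h(z) = C1 - sin(3*z) + 2*exp(-3*z)/3


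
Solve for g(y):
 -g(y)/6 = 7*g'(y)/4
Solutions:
 g(y) = C1*exp(-2*y/21)


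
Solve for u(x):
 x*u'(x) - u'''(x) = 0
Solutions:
 u(x) = C1 + Integral(C2*airyai(x) + C3*airybi(x), x)


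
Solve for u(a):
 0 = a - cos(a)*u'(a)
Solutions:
 u(a) = C1 + Integral(a/cos(a), a)


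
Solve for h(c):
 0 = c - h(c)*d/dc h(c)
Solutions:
 h(c) = -sqrt(C1 + c^2)
 h(c) = sqrt(C1 + c^2)


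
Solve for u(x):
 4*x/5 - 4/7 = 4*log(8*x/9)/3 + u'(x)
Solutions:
 u(x) = C1 + 2*x^2/5 - 4*x*log(x)/3 - 4*x*log(2) + 16*x/21 + 8*x*log(3)/3


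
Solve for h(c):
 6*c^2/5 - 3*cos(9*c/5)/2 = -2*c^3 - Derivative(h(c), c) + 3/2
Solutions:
 h(c) = C1 - c^4/2 - 2*c^3/5 + 3*c/2 + 5*sin(9*c/5)/6


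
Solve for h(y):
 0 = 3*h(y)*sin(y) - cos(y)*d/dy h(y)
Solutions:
 h(y) = C1/cos(y)^3


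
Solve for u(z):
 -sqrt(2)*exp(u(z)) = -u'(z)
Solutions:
 u(z) = log(-1/(C1 + sqrt(2)*z))


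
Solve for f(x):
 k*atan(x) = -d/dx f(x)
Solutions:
 f(x) = C1 - k*(x*atan(x) - log(x^2 + 1)/2)


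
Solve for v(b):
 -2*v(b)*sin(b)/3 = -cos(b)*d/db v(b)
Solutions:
 v(b) = C1/cos(b)^(2/3)


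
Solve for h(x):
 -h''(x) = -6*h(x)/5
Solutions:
 h(x) = C1*exp(-sqrt(30)*x/5) + C2*exp(sqrt(30)*x/5)


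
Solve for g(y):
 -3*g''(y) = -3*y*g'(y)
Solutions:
 g(y) = C1 + C2*erfi(sqrt(2)*y/2)


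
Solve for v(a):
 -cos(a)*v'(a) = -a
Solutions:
 v(a) = C1 + Integral(a/cos(a), a)


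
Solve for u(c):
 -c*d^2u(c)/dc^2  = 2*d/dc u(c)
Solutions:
 u(c) = C1 + C2/c


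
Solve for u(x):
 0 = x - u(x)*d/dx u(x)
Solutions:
 u(x) = -sqrt(C1 + x^2)
 u(x) = sqrt(C1 + x^2)


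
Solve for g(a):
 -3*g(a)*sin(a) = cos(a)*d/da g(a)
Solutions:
 g(a) = C1*cos(a)^3


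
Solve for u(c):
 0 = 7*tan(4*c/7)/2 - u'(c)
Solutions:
 u(c) = C1 - 49*log(cos(4*c/7))/8


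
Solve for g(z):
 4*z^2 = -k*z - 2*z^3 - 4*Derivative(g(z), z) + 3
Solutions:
 g(z) = C1 - k*z^2/8 - z^4/8 - z^3/3 + 3*z/4


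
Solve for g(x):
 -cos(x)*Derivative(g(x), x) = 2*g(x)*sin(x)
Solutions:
 g(x) = C1*cos(x)^2


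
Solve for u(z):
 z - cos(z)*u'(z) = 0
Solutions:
 u(z) = C1 + Integral(z/cos(z), z)


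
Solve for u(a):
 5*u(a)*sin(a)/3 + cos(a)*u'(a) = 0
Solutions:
 u(a) = C1*cos(a)^(5/3)


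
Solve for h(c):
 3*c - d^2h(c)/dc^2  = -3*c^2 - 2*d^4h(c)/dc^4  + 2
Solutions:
 h(c) = C1 + C2*c + C3*exp(-sqrt(2)*c/2) + C4*exp(sqrt(2)*c/2) + c^4/4 + c^3/2 + 5*c^2


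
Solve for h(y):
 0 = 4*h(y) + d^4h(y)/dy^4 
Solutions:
 h(y) = (C1*sin(y) + C2*cos(y))*exp(-y) + (C3*sin(y) + C4*cos(y))*exp(y)


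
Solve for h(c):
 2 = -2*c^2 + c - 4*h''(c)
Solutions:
 h(c) = C1 + C2*c - c^4/24 + c^3/24 - c^2/4


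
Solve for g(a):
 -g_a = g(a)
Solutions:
 g(a) = C1*exp(-a)


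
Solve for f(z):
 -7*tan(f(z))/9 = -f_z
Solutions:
 f(z) = pi - asin(C1*exp(7*z/9))
 f(z) = asin(C1*exp(7*z/9))


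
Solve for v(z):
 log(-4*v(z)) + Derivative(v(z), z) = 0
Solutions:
 Integral(1/(log(-_y) + 2*log(2)), (_y, v(z))) = C1 - z


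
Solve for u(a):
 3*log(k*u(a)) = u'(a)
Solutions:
 li(k*u(a))/k = C1 + 3*a


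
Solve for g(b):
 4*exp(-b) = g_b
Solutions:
 g(b) = C1 - 4*exp(-b)


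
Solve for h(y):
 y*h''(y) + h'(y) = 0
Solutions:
 h(y) = C1 + C2*log(y)


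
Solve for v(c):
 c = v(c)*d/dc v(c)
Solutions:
 v(c) = -sqrt(C1 + c^2)
 v(c) = sqrt(C1 + c^2)


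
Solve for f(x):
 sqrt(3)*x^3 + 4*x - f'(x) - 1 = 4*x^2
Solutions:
 f(x) = C1 + sqrt(3)*x^4/4 - 4*x^3/3 + 2*x^2 - x


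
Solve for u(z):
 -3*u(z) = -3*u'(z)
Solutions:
 u(z) = C1*exp(z)


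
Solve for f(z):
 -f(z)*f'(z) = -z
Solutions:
 f(z) = -sqrt(C1 + z^2)
 f(z) = sqrt(C1 + z^2)


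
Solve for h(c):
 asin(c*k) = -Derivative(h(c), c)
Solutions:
 h(c) = C1 - Piecewise((c*asin(c*k) + sqrt(-c^2*k^2 + 1)/k, Ne(k, 0)), (0, True))


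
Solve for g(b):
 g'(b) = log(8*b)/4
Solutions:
 g(b) = C1 + b*log(b)/4 - b/4 + 3*b*log(2)/4


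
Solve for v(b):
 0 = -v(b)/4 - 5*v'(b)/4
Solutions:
 v(b) = C1*exp(-b/5)


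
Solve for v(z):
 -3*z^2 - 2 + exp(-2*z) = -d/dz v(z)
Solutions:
 v(z) = C1 + z^3 + 2*z + exp(-2*z)/2


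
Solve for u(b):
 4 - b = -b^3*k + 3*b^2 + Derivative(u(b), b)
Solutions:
 u(b) = C1 + b^4*k/4 - b^3 - b^2/2 + 4*b


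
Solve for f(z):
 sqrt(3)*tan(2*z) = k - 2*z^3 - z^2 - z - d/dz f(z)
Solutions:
 f(z) = C1 + k*z - z^4/2 - z^3/3 - z^2/2 + sqrt(3)*log(cos(2*z))/2


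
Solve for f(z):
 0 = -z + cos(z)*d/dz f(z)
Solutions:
 f(z) = C1 + Integral(z/cos(z), z)


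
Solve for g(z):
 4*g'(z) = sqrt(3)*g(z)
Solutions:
 g(z) = C1*exp(sqrt(3)*z/4)


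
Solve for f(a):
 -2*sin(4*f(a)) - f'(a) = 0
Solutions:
 f(a) = -acos((-C1 - exp(16*a))/(C1 - exp(16*a)))/4 + pi/2
 f(a) = acos((-C1 - exp(16*a))/(C1 - exp(16*a)))/4


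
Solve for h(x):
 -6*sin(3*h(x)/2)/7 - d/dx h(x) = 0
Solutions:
 6*x/7 + log(cos(3*h(x)/2) - 1)/3 - log(cos(3*h(x)/2) + 1)/3 = C1


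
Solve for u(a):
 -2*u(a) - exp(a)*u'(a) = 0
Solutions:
 u(a) = C1*exp(2*exp(-a))


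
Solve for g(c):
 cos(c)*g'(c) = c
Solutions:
 g(c) = C1 + Integral(c/cos(c), c)


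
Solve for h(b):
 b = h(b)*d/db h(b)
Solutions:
 h(b) = -sqrt(C1 + b^2)
 h(b) = sqrt(C1 + b^2)


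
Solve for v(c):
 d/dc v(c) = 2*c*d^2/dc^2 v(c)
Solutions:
 v(c) = C1 + C2*c^(3/2)


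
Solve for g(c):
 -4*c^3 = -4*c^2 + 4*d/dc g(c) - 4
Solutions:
 g(c) = C1 - c^4/4 + c^3/3 + c


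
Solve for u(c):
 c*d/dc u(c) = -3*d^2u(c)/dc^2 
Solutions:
 u(c) = C1 + C2*erf(sqrt(6)*c/6)


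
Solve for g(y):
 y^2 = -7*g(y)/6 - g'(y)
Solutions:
 g(y) = C1*exp(-7*y/6) - 6*y^2/7 + 72*y/49 - 432/343


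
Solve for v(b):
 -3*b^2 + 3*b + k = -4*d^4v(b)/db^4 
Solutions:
 v(b) = C1 + C2*b + C3*b^2 + C4*b^3 + b^6/480 - b^5/160 - b^4*k/96


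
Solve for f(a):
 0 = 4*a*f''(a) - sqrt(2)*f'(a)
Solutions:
 f(a) = C1 + C2*a^(sqrt(2)/4 + 1)


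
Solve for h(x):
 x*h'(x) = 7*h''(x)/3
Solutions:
 h(x) = C1 + C2*erfi(sqrt(42)*x/14)


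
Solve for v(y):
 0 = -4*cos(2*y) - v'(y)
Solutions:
 v(y) = C1 - 2*sin(2*y)


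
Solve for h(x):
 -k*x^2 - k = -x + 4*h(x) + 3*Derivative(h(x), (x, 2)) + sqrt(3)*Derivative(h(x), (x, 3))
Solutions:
 h(x) = C1*exp(x*(-2*sqrt(3) + 3^(2/3)/(12 + 7*sqrt(3))^(1/3) + 3^(1/3)*(12 + 7*sqrt(3))^(1/3))/6)*sin(3^(1/6)*x*(-3^(2/3)*(12 + 7*sqrt(3))^(1/3) + 3/(12 + 7*sqrt(3))^(1/3))/6) + C2*exp(x*(-2*sqrt(3) + 3^(2/3)/(12 + 7*sqrt(3))^(1/3) + 3^(1/3)*(12 + 7*sqrt(3))^(1/3))/6)*cos(3^(1/6)*x*(-3^(2/3)*(12 + 7*sqrt(3))^(1/3) + 3/(12 + 7*sqrt(3))^(1/3))/6) + C3*exp(-x*(3^(2/3)/(12 + 7*sqrt(3))^(1/3) + sqrt(3) + 3^(1/3)*(12 + 7*sqrt(3))^(1/3))/3) - k*x^2/4 + k/8 + x/4


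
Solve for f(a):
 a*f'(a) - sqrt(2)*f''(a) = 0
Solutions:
 f(a) = C1 + C2*erfi(2^(1/4)*a/2)


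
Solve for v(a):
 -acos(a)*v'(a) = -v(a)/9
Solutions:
 v(a) = C1*exp(Integral(1/acos(a), a)/9)


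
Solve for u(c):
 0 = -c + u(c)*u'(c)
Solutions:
 u(c) = -sqrt(C1 + c^2)
 u(c) = sqrt(C1 + c^2)


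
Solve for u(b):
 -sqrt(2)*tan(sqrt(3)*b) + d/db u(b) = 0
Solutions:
 u(b) = C1 - sqrt(6)*log(cos(sqrt(3)*b))/3


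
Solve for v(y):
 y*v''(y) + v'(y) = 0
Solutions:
 v(y) = C1 + C2*log(y)


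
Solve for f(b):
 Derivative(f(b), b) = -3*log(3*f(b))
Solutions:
 Integral(1/(log(_y) + log(3)), (_y, f(b)))/3 = C1 - b


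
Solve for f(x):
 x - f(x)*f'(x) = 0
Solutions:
 f(x) = -sqrt(C1 + x^2)
 f(x) = sqrt(C1 + x^2)


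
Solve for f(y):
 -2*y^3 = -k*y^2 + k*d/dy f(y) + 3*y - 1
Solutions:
 f(y) = C1 + y^3/3 - y^4/(2*k) - 3*y^2/(2*k) + y/k


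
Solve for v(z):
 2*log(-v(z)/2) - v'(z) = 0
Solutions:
 -Integral(1/(log(-_y) - log(2)), (_y, v(z)))/2 = C1 - z


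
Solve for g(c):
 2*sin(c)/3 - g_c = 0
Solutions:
 g(c) = C1 - 2*cos(c)/3


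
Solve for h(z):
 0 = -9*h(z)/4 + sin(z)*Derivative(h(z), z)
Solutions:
 h(z) = C1*(cos(z) - 1)^(9/8)/(cos(z) + 1)^(9/8)


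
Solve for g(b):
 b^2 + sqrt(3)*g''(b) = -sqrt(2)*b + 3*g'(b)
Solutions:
 g(b) = C1 + C2*exp(sqrt(3)*b) + b^3/9 + sqrt(3)*b^2/9 + sqrt(2)*b^2/6 + 2*b/9 + sqrt(6)*b/9


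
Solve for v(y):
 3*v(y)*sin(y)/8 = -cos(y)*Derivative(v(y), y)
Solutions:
 v(y) = C1*cos(y)^(3/8)


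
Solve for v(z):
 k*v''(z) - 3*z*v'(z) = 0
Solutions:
 v(z) = C1 + C2*erf(sqrt(6)*z*sqrt(-1/k)/2)/sqrt(-1/k)


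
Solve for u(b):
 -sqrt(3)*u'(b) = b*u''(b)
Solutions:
 u(b) = C1 + C2*b^(1 - sqrt(3))


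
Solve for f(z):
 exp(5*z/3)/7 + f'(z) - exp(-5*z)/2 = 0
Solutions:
 f(z) = C1 - 3*exp(5*z/3)/35 - exp(-5*z)/10


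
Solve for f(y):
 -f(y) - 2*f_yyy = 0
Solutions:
 f(y) = C3*exp(-2^(2/3)*y/2) + (C1*sin(2^(2/3)*sqrt(3)*y/4) + C2*cos(2^(2/3)*sqrt(3)*y/4))*exp(2^(2/3)*y/4)


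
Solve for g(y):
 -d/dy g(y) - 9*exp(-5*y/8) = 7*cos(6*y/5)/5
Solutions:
 g(y) = C1 - 7*sin(6*y/5)/6 + 72*exp(-5*y/8)/5


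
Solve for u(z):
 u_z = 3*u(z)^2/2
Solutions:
 u(z) = -2/(C1 + 3*z)


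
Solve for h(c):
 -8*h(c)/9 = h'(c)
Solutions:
 h(c) = C1*exp(-8*c/9)


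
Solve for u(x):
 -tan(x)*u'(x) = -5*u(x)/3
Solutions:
 u(x) = C1*sin(x)^(5/3)


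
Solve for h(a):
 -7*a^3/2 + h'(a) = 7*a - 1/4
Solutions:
 h(a) = C1 + 7*a^4/8 + 7*a^2/2 - a/4


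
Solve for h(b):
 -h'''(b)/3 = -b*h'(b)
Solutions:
 h(b) = C1 + Integral(C2*airyai(3^(1/3)*b) + C3*airybi(3^(1/3)*b), b)


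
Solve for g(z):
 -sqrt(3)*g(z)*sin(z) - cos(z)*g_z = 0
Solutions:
 g(z) = C1*cos(z)^(sqrt(3))


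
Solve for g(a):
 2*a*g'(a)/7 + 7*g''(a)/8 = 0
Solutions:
 g(a) = C1 + C2*erf(2*sqrt(2)*a/7)


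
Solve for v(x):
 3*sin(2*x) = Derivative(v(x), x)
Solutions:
 v(x) = C1 - 3*cos(2*x)/2


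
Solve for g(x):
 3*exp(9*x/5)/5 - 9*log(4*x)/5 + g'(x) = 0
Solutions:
 g(x) = C1 + 9*x*log(x)/5 + 9*x*(-1 + 2*log(2))/5 - exp(9*x/5)/3


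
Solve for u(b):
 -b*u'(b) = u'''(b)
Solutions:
 u(b) = C1 + Integral(C2*airyai(-b) + C3*airybi(-b), b)


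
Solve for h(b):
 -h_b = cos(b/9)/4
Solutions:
 h(b) = C1 - 9*sin(b/9)/4


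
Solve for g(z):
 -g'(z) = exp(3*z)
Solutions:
 g(z) = C1 - exp(3*z)/3


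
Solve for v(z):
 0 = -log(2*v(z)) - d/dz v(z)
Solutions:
 Integral(1/(log(_y) + log(2)), (_y, v(z))) = C1 - z


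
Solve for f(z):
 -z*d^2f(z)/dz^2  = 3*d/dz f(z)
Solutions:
 f(z) = C1 + C2/z^2


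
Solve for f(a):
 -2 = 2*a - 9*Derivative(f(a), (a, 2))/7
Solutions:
 f(a) = C1 + C2*a + 7*a^3/27 + 7*a^2/9


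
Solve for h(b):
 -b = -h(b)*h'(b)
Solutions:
 h(b) = -sqrt(C1 + b^2)
 h(b) = sqrt(C1 + b^2)


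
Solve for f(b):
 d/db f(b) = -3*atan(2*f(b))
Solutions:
 Integral(1/atan(2*_y), (_y, f(b))) = C1 - 3*b


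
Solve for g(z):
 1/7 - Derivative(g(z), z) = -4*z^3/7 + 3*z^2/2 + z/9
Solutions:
 g(z) = C1 + z^4/7 - z^3/2 - z^2/18 + z/7


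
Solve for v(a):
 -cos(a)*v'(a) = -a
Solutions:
 v(a) = C1 + Integral(a/cos(a), a)


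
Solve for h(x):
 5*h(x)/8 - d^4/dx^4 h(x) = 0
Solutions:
 h(x) = C1*exp(-10^(1/4)*x/2) + C2*exp(10^(1/4)*x/2) + C3*sin(10^(1/4)*x/2) + C4*cos(10^(1/4)*x/2)


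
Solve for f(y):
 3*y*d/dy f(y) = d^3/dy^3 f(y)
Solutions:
 f(y) = C1 + Integral(C2*airyai(3^(1/3)*y) + C3*airybi(3^(1/3)*y), y)


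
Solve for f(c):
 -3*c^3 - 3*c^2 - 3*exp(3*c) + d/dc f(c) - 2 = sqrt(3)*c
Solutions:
 f(c) = C1 + 3*c^4/4 + c^3 + sqrt(3)*c^2/2 + 2*c + exp(3*c)


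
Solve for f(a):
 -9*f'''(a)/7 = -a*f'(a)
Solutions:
 f(a) = C1 + Integral(C2*airyai(21^(1/3)*a/3) + C3*airybi(21^(1/3)*a/3), a)


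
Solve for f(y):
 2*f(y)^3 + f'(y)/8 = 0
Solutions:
 f(y) = -sqrt(2)*sqrt(-1/(C1 - 16*y))/2
 f(y) = sqrt(2)*sqrt(-1/(C1 - 16*y))/2


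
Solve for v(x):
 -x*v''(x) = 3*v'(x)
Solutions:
 v(x) = C1 + C2/x^2


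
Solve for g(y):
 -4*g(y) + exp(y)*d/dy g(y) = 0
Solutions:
 g(y) = C1*exp(-4*exp(-y))


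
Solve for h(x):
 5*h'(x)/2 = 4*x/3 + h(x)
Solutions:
 h(x) = C1*exp(2*x/5) - 4*x/3 - 10/3


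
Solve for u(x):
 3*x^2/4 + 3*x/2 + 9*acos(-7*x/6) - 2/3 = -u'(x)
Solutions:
 u(x) = C1 - x^3/4 - 3*x^2/4 - 9*x*acos(-7*x/6) + 2*x/3 - 9*sqrt(36 - 49*x^2)/7


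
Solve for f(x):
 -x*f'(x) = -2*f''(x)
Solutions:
 f(x) = C1 + C2*erfi(x/2)


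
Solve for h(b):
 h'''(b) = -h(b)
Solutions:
 h(b) = C3*exp(-b) + (C1*sin(sqrt(3)*b/2) + C2*cos(sqrt(3)*b/2))*exp(b/2)


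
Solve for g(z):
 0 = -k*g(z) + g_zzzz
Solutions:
 g(z) = C1*exp(-k^(1/4)*z) + C2*exp(k^(1/4)*z) + C3*exp(-I*k^(1/4)*z) + C4*exp(I*k^(1/4)*z)


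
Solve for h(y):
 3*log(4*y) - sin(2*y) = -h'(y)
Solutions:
 h(y) = C1 - 3*y*log(y) - 6*y*log(2) + 3*y - cos(2*y)/2


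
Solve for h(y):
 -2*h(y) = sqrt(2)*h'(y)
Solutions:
 h(y) = C1*exp(-sqrt(2)*y)


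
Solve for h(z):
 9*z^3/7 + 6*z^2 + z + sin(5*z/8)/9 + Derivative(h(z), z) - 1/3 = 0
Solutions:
 h(z) = C1 - 9*z^4/28 - 2*z^3 - z^2/2 + z/3 + 8*cos(5*z/8)/45


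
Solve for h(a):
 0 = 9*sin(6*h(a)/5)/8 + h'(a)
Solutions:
 9*a/8 + 5*log(cos(6*h(a)/5) - 1)/12 - 5*log(cos(6*h(a)/5) + 1)/12 = C1


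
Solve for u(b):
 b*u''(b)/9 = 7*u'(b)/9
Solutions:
 u(b) = C1 + C2*b^8


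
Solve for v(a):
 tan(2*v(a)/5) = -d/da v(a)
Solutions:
 v(a) = -5*asin(C1*exp(-2*a/5))/2 + 5*pi/2
 v(a) = 5*asin(C1*exp(-2*a/5))/2


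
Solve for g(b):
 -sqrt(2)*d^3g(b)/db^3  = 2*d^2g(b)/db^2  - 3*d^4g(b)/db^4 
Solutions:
 g(b) = C1 + C2*b + C3*exp(b*(sqrt(2) + sqrt(26))/6) + C4*exp(b*(-sqrt(26) + sqrt(2))/6)


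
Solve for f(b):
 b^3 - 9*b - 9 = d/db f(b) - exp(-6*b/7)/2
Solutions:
 f(b) = C1 + b^4/4 - 9*b^2/2 - 9*b - 7*exp(-6*b/7)/12


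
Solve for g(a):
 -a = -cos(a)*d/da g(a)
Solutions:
 g(a) = C1 + Integral(a/cos(a), a)


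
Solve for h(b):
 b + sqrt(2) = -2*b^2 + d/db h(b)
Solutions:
 h(b) = C1 + 2*b^3/3 + b^2/2 + sqrt(2)*b


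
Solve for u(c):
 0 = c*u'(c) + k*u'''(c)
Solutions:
 u(c) = C1 + Integral(C2*airyai(c*(-1/k)^(1/3)) + C3*airybi(c*(-1/k)^(1/3)), c)


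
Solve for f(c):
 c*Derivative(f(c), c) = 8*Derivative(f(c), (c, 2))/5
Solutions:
 f(c) = C1 + C2*erfi(sqrt(5)*c/4)


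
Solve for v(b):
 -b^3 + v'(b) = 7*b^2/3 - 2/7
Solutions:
 v(b) = C1 + b^4/4 + 7*b^3/9 - 2*b/7


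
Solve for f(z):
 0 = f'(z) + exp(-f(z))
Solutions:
 f(z) = log(C1 - z)


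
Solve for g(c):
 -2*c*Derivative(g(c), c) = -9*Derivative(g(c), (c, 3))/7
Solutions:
 g(c) = C1 + Integral(C2*airyai(42^(1/3)*c/3) + C3*airybi(42^(1/3)*c/3), c)


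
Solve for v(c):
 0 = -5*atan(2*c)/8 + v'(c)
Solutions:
 v(c) = C1 + 5*c*atan(2*c)/8 - 5*log(4*c^2 + 1)/32


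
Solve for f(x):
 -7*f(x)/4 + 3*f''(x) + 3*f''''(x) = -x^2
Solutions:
 f(x) = C1*exp(-sqrt(6)*x*sqrt(-3 + sqrt(30))/6) + C2*exp(sqrt(6)*x*sqrt(-3 + sqrt(30))/6) + C3*sin(sqrt(6)*x*sqrt(3 + sqrt(30))/6) + C4*cos(sqrt(6)*x*sqrt(3 + sqrt(30))/6) + 4*x^2/7 + 96/49


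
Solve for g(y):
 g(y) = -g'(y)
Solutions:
 g(y) = C1*exp(-y)


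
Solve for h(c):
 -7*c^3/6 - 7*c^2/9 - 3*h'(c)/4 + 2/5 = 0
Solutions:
 h(c) = C1 - 7*c^4/18 - 28*c^3/81 + 8*c/15


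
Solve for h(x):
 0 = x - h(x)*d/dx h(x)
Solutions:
 h(x) = -sqrt(C1 + x^2)
 h(x) = sqrt(C1 + x^2)


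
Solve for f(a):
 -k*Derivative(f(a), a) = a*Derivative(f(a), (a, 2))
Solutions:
 f(a) = C1 + a^(1 - re(k))*(C2*sin(log(a)*Abs(im(k))) + C3*cos(log(a)*im(k)))


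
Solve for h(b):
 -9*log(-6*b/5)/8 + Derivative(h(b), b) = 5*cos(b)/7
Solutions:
 h(b) = C1 + 9*b*log(-b)/8 - 9*b*log(5)/8 - 9*b/8 + 9*b*log(6)/8 + 5*sin(b)/7


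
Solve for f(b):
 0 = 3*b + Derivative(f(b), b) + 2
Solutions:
 f(b) = C1 - 3*b^2/2 - 2*b


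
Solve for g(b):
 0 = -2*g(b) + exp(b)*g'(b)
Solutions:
 g(b) = C1*exp(-2*exp(-b))


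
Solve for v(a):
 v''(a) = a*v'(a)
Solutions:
 v(a) = C1 + C2*erfi(sqrt(2)*a/2)


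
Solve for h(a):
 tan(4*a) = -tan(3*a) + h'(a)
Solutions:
 h(a) = C1 - log(cos(3*a))/3 - log(cos(4*a))/4


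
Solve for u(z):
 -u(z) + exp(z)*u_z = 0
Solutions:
 u(z) = C1*exp(-exp(-z))


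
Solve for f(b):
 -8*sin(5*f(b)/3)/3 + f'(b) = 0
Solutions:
 -8*b/3 + 3*log(cos(5*f(b)/3) - 1)/10 - 3*log(cos(5*f(b)/3) + 1)/10 = C1


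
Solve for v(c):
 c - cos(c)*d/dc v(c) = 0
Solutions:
 v(c) = C1 + Integral(c/cos(c), c)


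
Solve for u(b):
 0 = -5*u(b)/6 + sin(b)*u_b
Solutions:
 u(b) = C1*(cos(b) - 1)^(5/12)/(cos(b) + 1)^(5/12)


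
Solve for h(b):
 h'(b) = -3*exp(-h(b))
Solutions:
 h(b) = log(C1 - 3*b)


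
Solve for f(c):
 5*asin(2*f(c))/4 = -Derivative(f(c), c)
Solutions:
 Integral(1/asin(2*_y), (_y, f(c))) = C1 - 5*c/4


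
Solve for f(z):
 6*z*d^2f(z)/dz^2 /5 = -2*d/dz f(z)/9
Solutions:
 f(z) = C1 + C2*z^(22/27)


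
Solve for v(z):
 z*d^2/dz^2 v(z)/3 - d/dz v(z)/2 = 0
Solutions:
 v(z) = C1 + C2*z^(5/2)


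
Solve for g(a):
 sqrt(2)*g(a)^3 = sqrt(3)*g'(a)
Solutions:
 g(a) = -sqrt(6)*sqrt(-1/(C1 + sqrt(6)*a))/2
 g(a) = sqrt(6)*sqrt(-1/(C1 + sqrt(6)*a))/2


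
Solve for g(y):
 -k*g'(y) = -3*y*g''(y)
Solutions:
 g(y) = C1 + y^(re(k)/3 + 1)*(C2*sin(log(y)*Abs(im(k))/3) + C3*cos(log(y)*im(k)/3))


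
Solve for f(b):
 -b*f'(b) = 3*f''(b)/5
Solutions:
 f(b) = C1 + C2*erf(sqrt(30)*b/6)


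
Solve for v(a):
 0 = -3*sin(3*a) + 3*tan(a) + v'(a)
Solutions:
 v(a) = C1 + 3*log(cos(a)) - cos(3*a)


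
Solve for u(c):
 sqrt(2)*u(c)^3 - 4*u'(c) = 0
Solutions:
 u(c) = -sqrt(2)*sqrt(-1/(C1 + sqrt(2)*c))
 u(c) = sqrt(2)*sqrt(-1/(C1 + sqrt(2)*c))


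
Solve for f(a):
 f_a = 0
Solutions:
 f(a) = C1


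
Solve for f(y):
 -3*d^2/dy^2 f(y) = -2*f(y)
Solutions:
 f(y) = C1*exp(-sqrt(6)*y/3) + C2*exp(sqrt(6)*y/3)


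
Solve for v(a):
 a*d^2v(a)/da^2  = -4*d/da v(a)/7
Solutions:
 v(a) = C1 + C2*a^(3/7)


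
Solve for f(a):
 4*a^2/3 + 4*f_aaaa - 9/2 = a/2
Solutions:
 f(a) = C1 + C2*a + C3*a^2 + C4*a^3 - a^6/1080 + a^5/960 + 3*a^4/64


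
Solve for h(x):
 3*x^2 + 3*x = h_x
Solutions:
 h(x) = C1 + x^3 + 3*x^2/2


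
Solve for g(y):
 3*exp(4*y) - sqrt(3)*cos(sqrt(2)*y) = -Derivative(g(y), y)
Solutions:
 g(y) = C1 - 3*exp(4*y)/4 + sqrt(6)*sin(sqrt(2)*y)/2


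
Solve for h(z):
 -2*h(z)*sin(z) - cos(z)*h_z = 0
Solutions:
 h(z) = C1*cos(z)^2


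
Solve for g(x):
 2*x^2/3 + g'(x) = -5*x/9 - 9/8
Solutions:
 g(x) = C1 - 2*x^3/9 - 5*x^2/18 - 9*x/8


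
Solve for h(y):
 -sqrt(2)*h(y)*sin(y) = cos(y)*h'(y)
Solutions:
 h(y) = C1*cos(y)^(sqrt(2))


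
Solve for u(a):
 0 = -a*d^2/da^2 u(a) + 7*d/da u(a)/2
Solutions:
 u(a) = C1 + C2*a^(9/2)


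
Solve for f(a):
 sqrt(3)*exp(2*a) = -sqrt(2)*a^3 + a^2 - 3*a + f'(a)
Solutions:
 f(a) = C1 + sqrt(2)*a^4/4 - a^3/3 + 3*a^2/2 + sqrt(3)*exp(2*a)/2


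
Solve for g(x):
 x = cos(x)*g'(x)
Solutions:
 g(x) = C1 + Integral(x/cos(x), x)


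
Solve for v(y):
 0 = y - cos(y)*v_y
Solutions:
 v(y) = C1 + Integral(y/cos(y), y)


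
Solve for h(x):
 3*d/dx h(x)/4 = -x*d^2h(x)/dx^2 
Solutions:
 h(x) = C1 + C2*x^(1/4)


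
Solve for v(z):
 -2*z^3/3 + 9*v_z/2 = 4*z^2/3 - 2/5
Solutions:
 v(z) = C1 + z^4/27 + 8*z^3/81 - 4*z/45


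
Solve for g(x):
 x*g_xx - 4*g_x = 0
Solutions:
 g(x) = C1 + C2*x^5


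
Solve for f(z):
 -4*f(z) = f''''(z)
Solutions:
 f(z) = (C1*sin(z) + C2*cos(z))*exp(-z) + (C3*sin(z) + C4*cos(z))*exp(z)


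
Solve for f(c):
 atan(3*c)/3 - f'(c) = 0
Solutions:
 f(c) = C1 + c*atan(3*c)/3 - log(9*c^2 + 1)/18


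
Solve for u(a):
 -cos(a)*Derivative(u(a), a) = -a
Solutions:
 u(a) = C1 + Integral(a/cos(a), a)


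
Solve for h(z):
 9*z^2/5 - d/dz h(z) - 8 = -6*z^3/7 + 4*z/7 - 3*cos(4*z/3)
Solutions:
 h(z) = C1 + 3*z^4/14 + 3*z^3/5 - 2*z^2/7 - 8*z + 9*sin(4*z/3)/4


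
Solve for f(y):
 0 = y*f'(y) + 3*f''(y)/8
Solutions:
 f(y) = C1 + C2*erf(2*sqrt(3)*y/3)


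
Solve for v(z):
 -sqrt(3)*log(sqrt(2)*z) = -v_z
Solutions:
 v(z) = C1 + sqrt(3)*z*log(z) - sqrt(3)*z + sqrt(3)*z*log(2)/2


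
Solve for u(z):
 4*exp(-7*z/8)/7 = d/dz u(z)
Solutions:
 u(z) = C1 - 32*exp(-7*z/8)/49


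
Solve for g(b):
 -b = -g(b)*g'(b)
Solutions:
 g(b) = -sqrt(C1 + b^2)
 g(b) = sqrt(C1 + b^2)


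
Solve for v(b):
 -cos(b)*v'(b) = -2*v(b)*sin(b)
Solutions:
 v(b) = C1/cos(b)^2


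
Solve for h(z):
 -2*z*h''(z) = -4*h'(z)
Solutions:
 h(z) = C1 + C2*z^3


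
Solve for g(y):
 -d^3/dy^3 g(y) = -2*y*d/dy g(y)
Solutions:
 g(y) = C1 + Integral(C2*airyai(2^(1/3)*y) + C3*airybi(2^(1/3)*y), y)


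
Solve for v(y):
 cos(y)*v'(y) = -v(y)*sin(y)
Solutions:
 v(y) = C1*cos(y)


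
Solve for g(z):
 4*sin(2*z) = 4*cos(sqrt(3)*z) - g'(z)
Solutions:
 g(z) = C1 + 4*sqrt(3)*sin(sqrt(3)*z)/3 + 2*cos(2*z)


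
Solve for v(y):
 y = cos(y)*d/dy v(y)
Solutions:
 v(y) = C1 + Integral(y/cos(y), y)


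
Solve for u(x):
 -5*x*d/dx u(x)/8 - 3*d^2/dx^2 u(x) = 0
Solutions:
 u(x) = C1 + C2*erf(sqrt(15)*x/12)


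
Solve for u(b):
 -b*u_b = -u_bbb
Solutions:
 u(b) = C1 + Integral(C2*airyai(b) + C3*airybi(b), b)


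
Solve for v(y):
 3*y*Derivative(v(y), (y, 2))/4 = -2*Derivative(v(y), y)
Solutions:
 v(y) = C1 + C2/y^(5/3)


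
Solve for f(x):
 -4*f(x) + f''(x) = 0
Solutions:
 f(x) = C1*exp(-2*x) + C2*exp(2*x)


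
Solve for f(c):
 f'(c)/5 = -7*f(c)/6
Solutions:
 f(c) = C1*exp(-35*c/6)


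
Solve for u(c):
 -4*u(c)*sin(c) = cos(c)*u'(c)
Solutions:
 u(c) = C1*cos(c)^4


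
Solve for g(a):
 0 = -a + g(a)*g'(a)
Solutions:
 g(a) = -sqrt(C1 + a^2)
 g(a) = sqrt(C1 + a^2)


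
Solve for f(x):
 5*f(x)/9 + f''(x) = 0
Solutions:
 f(x) = C1*sin(sqrt(5)*x/3) + C2*cos(sqrt(5)*x/3)


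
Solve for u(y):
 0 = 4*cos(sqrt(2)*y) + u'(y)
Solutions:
 u(y) = C1 - 2*sqrt(2)*sin(sqrt(2)*y)


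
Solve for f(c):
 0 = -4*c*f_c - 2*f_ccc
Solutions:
 f(c) = C1 + Integral(C2*airyai(-2^(1/3)*c) + C3*airybi(-2^(1/3)*c), c)


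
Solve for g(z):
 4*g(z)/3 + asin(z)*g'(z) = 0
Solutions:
 g(z) = C1*exp(-4*Integral(1/asin(z), z)/3)


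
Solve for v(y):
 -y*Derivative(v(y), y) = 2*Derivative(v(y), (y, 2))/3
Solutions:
 v(y) = C1 + C2*erf(sqrt(3)*y/2)


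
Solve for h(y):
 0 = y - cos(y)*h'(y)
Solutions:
 h(y) = C1 + Integral(y/cos(y), y)


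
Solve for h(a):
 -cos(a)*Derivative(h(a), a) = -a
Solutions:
 h(a) = C1 + Integral(a/cos(a), a)


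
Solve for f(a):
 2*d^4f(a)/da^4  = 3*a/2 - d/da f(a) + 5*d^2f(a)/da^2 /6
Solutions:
 f(a) = C1 + C2*exp(a*(5/(sqrt(2791) + 54)^(1/3) + (sqrt(2791) + 54)^(1/3))/12)*sin(sqrt(3)*a*(-(sqrt(2791) + 54)^(1/3) + 5/(sqrt(2791) + 54)^(1/3))/12) + C3*exp(a*(5/(sqrt(2791) + 54)^(1/3) + (sqrt(2791) + 54)^(1/3))/12)*cos(sqrt(3)*a*(-(sqrt(2791) + 54)^(1/3) + 5/(sqrt(2791) + 54)^(1/3))/12) + C4*exp(-a*(5/(sqrt(2791) + 54)^(1/3) + (sqrt(2791) + 54)^(1/3))/6) + 3*a^2/4 + 5*a/4


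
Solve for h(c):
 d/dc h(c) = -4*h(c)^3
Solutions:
 h(c) = -sqrt(2)*sqrt(-1/(C1 - 4*c))/2
 h(c) = sqrt(2)*sqrt(-1/(C1 - 4*c))/2


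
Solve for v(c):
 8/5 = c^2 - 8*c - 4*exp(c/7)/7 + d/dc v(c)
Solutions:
 v(c) = C1 - c^3/3 + 4*c^2 + 8*c/5 + 4*exp(c/7)


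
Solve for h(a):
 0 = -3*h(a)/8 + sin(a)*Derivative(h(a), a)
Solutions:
 h(a) = C1*(cos(a) - 1)^(3/16)/(cos(a) + 1)^(3/16)


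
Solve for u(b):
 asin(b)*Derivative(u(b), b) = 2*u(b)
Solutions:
 u(b) = C1*exp(2*Integral(1/asin(b), b))


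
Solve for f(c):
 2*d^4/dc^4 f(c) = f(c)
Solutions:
 f(c) = C1*exp(-2^(3/4)*c/2) + C2*exp(2^(3/4)*c/2) + C3*sin(2^(3/4)*c/2) + C4*cos(2^(3/4)*c/2)


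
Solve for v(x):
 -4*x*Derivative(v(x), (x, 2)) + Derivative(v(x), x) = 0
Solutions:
 v(x) = C1 + C2*x^(5/4)


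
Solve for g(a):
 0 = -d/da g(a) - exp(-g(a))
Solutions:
 g(a) = log(C1 - a)


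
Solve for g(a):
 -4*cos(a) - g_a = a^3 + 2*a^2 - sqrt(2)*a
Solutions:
 g(a) = C1 - a^4/4 - 2*a^3/3 + sqrt(2)*a^2/2 - 4*sin(a)


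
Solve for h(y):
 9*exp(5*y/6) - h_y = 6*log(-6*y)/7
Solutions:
 h(y) = C1 - 6*y*log(-y)/7 + 6*y*(1 - log(6))/7 + 54*exp(5*y/6)/5


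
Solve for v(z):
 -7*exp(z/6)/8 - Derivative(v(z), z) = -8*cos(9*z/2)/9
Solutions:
 v(z) = C1 - 21*exp(z/6)/4 + 16*sin(9*z/2)/81


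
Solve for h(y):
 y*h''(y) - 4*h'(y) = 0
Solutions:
 h(y) = C1 + C2*y^5


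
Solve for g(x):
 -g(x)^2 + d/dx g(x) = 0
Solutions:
 g(x) = -1/(C1 + x)


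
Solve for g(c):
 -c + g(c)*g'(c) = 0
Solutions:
 g(c) = -sqrt(C1 + c^2)
 g(c) = sqrt(C1 + c^2)


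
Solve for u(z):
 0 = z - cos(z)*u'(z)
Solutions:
 u(z) = C1 + Integral(z/cos(z), z)


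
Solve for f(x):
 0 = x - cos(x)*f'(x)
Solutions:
 f(x) = C1 + Integral(x/cos(x), x)


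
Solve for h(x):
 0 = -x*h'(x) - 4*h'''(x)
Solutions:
 h(x) = C1 + Integral(C2*airyai(-2^(1/3)*x/2) + C3*airybi(-2^(1/3)*x/2), x)


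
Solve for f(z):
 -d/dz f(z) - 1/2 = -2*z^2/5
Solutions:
 f(z) = C1 + 2*z^3/15 - z/2


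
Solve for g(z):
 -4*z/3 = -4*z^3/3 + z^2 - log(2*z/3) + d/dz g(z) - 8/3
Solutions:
 g(z) = C1 + z^4/3 - z^3/3 - 2*z^2/3 + z*log(z) + z*log(2/3) + 5*z/3


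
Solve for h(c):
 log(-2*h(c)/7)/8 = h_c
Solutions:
 -8*Integral(1/(log(-_y) - log(7) + log(2)), (_y, h(c))) = C1 - c


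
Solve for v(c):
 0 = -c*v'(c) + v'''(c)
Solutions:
 v(c) = C1 + Integral(C2*airyai(c) + C3*airybi(c), c)


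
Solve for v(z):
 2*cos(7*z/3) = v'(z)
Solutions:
 v(z) = C1 + 6*sin(7*z/3)/7


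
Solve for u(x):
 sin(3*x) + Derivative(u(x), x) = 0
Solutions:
 u(x) = C1 + cos(3*x)/3


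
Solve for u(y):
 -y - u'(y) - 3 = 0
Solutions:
 u(y) = C1 - y^2/2 - 3*y


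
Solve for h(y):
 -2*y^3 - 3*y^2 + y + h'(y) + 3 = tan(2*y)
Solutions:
 h(y) = C1 + y^4/2 + y^3 - y^2/2 - 3*y - log(cos(2*y))/2


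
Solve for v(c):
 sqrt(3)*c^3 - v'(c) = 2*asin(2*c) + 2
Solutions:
 v(c) = C1 + sqrt(3)*c^4/4 - 2*c*asin(2*c) - 2*c - sqrt(1 - 4*c^2)


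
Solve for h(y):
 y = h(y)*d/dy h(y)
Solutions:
 h(y) = -sqrt(C1 + y^2)
 h(y) = sqrt(C1 + y^2)


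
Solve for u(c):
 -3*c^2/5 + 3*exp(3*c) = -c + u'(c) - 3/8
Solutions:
 u(c) = C1 - c^3/5 + c^2/2 + 3*c/8 + exp(3*c)


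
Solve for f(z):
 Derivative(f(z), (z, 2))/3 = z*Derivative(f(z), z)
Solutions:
 f(z) = C1 + C2*erfi(sqrt(6)*z/2)


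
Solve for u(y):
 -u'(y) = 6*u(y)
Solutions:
 u(y) = C1*exp(-6*y)


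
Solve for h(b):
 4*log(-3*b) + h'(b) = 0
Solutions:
 h(b) = C1 - 4*b*log(-b) + 4*b*(1 - log(3))


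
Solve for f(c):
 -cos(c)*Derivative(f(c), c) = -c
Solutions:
 f(c) = C1 + Integral(c/cos(c), c)


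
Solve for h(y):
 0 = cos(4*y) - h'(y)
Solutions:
 h(y) = C1 + sin(4*y)/4


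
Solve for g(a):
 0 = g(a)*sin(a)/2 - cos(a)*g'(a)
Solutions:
 g(a) = C1/sqrt(cos(a))


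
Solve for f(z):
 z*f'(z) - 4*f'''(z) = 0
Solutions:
 f(z) = C1 + Integral(C2*airyai(2^(1/3)*z/2) + C3*airybi(2^(1/3)*z/2), z)


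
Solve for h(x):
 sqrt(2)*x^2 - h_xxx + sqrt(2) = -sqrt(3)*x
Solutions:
 h(x) = C1 + C2*x + C3*x^2 + sqrt(2)*x^5/60 + sqrt(3)*x^4/24 + sqrt(2)*x^3/6


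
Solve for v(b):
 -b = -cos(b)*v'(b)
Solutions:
 v(b) = C1 + Integral(b/cos(b), b)


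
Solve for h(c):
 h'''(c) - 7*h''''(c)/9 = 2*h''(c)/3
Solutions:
 h(c) = C1 + C2*c + (C3*sin(sqrt(87)*c/14) + C4*cos(sqrt(87)*c/14))*exp(9*c/14)


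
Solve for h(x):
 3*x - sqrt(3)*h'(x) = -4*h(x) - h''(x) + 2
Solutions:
 h(x) = -3*x/4 + (C1*sin(sqrt(13)*x/2) + C2*cos(sqrt(13)*x/2))*exp(sqrt(3)*x/2) - 3*sqrt(3)/16 + 1/2


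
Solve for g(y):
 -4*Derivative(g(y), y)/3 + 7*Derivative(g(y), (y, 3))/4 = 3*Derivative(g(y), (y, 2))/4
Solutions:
 g(y) = C1 + C2*exp(y*(9 - 5*sqrt(57))/42) + C3*exp(y*(9 + 5*sqrt(57))/42)


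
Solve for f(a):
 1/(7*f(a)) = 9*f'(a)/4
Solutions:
 f(a) = -sqrt(C1 + 56*a)/21
 f(a) = sqrt(C1 + 56*a)/21


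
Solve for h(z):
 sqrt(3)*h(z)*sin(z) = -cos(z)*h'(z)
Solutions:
 h(z) = C1*cos(z)^(sqrt(3))


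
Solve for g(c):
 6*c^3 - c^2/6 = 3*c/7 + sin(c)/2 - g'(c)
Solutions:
 g(c) = C1 - 3*c^4/2 + c^3/18 + 3*c^2/14 - cos(c)/2


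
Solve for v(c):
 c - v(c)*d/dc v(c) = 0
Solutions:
 v(c) = -sqrt(C1 + c^2)
 v(c) = sqrt(C1 + c^2)


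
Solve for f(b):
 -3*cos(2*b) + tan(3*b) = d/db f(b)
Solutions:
 f(b) = C1 - log(cos(3*b))/3 - 3*sin(2*b)/2


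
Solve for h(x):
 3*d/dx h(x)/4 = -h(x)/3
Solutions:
 h(x) = C1*exp(-4*x/9)


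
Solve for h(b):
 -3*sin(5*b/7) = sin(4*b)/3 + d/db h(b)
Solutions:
 h(b) = C1 + 21*cos(5*b/7)/5 + cos(4*b)/12


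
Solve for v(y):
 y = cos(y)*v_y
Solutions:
 v(y) = C1 + Integral(y/cos(y), y)


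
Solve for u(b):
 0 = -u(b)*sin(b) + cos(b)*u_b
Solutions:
 u(b) = C1/cos(b)


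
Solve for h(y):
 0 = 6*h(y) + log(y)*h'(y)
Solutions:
 h(y) = C1*exp(-6*li(y))


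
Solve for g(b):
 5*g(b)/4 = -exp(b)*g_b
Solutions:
 g(b) = C1*exp(5*exp(-b)/4)


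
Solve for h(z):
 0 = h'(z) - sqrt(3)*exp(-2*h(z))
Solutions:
 h(z) = log(-sqrt(C1 + 2*sqrt(3)*z))
 h(z) = log(C1 + 2*sqrt(3)*z)/2


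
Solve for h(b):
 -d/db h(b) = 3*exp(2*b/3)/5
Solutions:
 h(b) = C1 - 9*exp(2*b/3)/10


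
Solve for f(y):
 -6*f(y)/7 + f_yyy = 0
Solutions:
 f(y) = C3*exp(6^(1/3)*7^(2/3)*y/7) + (C1*sin(2^(1/3)*3^(5/6)*7^(2/3)*y/14) + C2*cos(2^(1/3)*3^(5/6)*7^(2/3)*y/14))*exp(-6^(1/3)*7^(2/3)*y/14)


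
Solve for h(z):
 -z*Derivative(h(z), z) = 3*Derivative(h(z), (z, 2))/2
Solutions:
 h(z) = C1 + C2*erf(sqrt(3)*z/3)


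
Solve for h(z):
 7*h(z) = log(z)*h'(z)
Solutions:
 h(z) = C1*exp(7*li(z))


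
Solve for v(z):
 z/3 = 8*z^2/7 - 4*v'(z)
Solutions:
 v(z) = C1 + 2*z^3/21 - z^2/24


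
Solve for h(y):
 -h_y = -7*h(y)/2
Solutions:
 h(y) = C1*exp(7*y/2)


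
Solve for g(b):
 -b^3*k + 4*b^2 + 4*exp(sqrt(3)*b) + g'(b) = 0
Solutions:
 g(b) = C1 + b^4*k/4 - 4*b^3/3 - 4*sqrt(3)*exp(sqrt(3)*b)/3


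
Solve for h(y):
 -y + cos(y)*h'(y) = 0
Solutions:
 h(y) = C1 + Integral(y/cos(y), y)


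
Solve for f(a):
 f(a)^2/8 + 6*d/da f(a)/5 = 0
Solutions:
 f(a) = 48/(C1 + 5*a)


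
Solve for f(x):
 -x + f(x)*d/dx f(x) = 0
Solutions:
 f(x) = -sqrt(C1 + x^2)
 f(x) = sqrt(C1 + x^2)


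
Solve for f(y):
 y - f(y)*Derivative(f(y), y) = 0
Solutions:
 f(y) = -sqrt(C1 + y^2)
 f(y) = sqrt(C1 + y^2)


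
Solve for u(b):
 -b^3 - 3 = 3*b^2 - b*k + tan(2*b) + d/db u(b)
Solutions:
 u(b) = C1 - b^4/4 - b^3 + b^2*k/2 - 3*b + log(cos(2*b))/2


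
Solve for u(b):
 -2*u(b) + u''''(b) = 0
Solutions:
 u(b) = C1*exp(-2^(1/4)*b) + C2*exp(2^(1/4)*b) + C3*sin(2^(1/4)*b) + C4*cos(2^(1/4)*b)


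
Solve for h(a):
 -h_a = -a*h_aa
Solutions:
 h(a) = C1 + C2*a^2


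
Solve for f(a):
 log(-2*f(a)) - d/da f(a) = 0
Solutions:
 -Integral(1/(log(-_y) + log(2)), (_y, f(a))) = C1 - a


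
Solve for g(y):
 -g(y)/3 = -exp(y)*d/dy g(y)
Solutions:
 g(y) = C1*exp(-exp(-y)/3)


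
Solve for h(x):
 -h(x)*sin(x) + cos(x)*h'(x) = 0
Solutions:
 h(x) = C1/cos(x)


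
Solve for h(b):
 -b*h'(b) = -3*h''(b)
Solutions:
 h(b) = C1 + C2*erfi(sqrt(6)*b/6)


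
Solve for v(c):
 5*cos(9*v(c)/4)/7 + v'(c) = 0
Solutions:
 5*c/7 - 2*log(sin(9*v(c)/4) - 1)/9 + 2*log(sin(9*v(c)/4) + 1)/9 = C1


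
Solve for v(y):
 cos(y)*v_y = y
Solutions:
 v(y) = C1 + Integral(y/cos(y), y)


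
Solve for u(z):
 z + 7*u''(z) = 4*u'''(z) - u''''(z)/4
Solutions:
 u(z) = C1 + C2*z + C3*exp(2*z) + C4*exp(14*z) - z^3/42 - 2*z^2/49


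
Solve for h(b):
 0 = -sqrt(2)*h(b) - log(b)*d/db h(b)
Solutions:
 h(b) = C1*exp(-sqrt(2)*li(b))


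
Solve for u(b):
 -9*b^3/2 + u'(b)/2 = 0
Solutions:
 u(b) = C1 + 9*b^4/4


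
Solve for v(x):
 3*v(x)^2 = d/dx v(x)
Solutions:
 v(x) = -1/(C1 + 3*x)


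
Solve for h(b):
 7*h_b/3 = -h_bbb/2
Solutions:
 h(b) = C1 + C2*sin(sqrt(42)*b/3) + C3*cos(sqrt(42)*b/3)


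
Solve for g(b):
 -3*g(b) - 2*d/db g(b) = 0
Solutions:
 g(b) = C1*exp(-3*b/2)


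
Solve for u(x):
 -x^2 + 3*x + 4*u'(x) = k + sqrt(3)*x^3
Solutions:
 u(x) = C1 + k*x/4 + sqrt(3)*x^4/16 + x^3/12 - 3*x^2/8


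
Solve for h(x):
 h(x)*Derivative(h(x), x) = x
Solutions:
 h(x) = -sqrt(C1 + x^2)
 h(x) = sqrt(C1 + x^2)


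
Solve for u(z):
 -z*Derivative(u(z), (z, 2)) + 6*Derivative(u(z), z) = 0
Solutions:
 u(z) = C1 + C2*z^7


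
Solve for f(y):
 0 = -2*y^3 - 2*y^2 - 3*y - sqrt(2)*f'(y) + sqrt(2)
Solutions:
 f(y) = C1 - sqrt(2)*y^4/4 - sqrt(2)*y^3/3 - 3*sqrt(2)*y^2/4 + y


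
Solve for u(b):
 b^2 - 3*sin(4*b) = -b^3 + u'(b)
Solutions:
 u(b) = C1 + b^4/4 + b^3/3 + 3*cos(4*b)/4


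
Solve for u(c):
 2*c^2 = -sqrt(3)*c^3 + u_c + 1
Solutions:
 u(c) = C1 + sqrt(3)*c^4/4 + 2*c^3/3 - c


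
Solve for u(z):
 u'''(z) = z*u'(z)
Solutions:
 u(z) = C1 + Integral(C2*airyai(z) + C3*airybi(z), z)


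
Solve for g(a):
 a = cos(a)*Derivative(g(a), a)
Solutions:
 g(a) = C1 + Integral(a/cos(a), a)


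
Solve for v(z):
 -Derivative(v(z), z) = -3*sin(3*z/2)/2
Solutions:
 v(z) = C1 - cos(3*z/2)


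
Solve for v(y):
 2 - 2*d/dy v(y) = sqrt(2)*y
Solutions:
 v(y) = C1 - sqrt(2)*y^2/4 + y


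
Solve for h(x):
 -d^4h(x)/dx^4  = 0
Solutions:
 h(x) = C1 + C2*x + C3*x^2 + C4*x^3


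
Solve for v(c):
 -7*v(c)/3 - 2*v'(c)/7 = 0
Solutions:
 v(c) = C1*exp(-49*c/6)


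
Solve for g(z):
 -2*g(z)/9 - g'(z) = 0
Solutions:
 g(z) = C1*exp(-2*z/9)


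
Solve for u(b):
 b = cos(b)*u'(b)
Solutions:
 u(b) = C1 + Integral(b/cos(b), b)


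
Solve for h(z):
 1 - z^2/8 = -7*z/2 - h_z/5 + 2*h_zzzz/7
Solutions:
 h(z) = C1 + C4*exp(10^(2/3)*7^(1/3)*z/10) + 5*z^3/24 - 35*z^2/4 - 5*z + (C2*sin(10^(2/3)*sqrt(3)*7^(1/3)*z/20) + C3*cos(10^(2/3)*sqrt(3)*7^(1/3)*z/20))*exp(-10^(2/3)*7^(1/3)*z/20)


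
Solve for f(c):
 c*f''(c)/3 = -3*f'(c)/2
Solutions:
 f(c) = C1 + C2/c^(7/2)


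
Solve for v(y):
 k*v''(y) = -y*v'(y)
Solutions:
 v(y) = C1 + C2*sqrt(k)*erf(sqrt(2)*y*sqrt(1/k)/2)


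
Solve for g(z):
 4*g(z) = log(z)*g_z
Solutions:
 g(z) = C1*exp(4*li(z))


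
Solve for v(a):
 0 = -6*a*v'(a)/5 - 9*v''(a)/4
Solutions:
 v(a) = C1 + C2*erf(2*sqrt(15)*a/15)


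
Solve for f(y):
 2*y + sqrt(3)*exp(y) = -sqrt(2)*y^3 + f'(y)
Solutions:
 f(y) = C1 + sqrt(2)*y^4/4 + y^2 + sqrt(3)*exp(y)


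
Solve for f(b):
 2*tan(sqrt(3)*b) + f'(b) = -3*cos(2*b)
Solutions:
 f(b) = C1 + 2*sqrt(3)*log(cos(sqrt(3)*b))/3 - 3*sin(2*b)/2


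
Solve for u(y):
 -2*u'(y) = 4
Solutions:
 u(y) = C1 - 2*y


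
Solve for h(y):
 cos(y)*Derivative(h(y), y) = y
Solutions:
 h(y) = C1 + Integral(y/cos(y), y)


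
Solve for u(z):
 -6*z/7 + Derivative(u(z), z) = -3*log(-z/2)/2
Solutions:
 u(z) = C1 + 3*z^2/7 - 3*z*log(-z)/2 + 3*z*(log(2) + 1)/2


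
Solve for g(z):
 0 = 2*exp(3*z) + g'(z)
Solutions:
 g(z) = C1 - 2*exp(3*z)/3


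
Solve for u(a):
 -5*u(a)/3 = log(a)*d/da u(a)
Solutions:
 u(a) = C1*exp(-5*li(a)/3)


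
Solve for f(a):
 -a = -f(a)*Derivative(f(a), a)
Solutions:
 f(a) = -sqrt(C1 + a^2)
 f(a) = sqrt(C1 + a^2)


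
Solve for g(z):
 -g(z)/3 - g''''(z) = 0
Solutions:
 g(z) = (C1*sin(sqrt(2)*3^(3/4)*z/6) + C2*cos(sqrt(2)*3^(3/4)*z/6))*exp(-sqrt(2)*3^(3/4)*z/6) + (C3*sin(sqrt(2)*3^(3/4)*z/6) + C4*cos(sqrt(2)*3^(3/4)*z/6))*exp(sqrt(2)*3^(3/4)*z/6)


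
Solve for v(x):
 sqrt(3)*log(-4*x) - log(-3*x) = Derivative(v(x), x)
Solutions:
 v(x) = C1 + x*(-1 + sqrt(3))*log(-x) + x*(-sqrt(3) - log(3) + 1 + 2*sqrt(3)*log(2))


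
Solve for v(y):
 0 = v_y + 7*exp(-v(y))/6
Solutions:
 v(y) = log(C1 - 7*y/6)


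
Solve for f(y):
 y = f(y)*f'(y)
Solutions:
 f(y) = -sqrt(C1 + y^2)
 f(y) = sqrt(C1 + y^2)


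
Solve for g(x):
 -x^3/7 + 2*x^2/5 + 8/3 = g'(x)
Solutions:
 g(x) = C1 - x^4/28 + 2*x^3/15 + 8*x/3
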